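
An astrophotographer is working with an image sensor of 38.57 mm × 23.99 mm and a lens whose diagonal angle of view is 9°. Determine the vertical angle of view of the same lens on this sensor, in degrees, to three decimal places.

Sensor diagonal = √(38.57² + 23.99²) = √2063.1650 ≈ 45.4221 mm.
From the diagonal AOV: f = 45.4221 / (2·tan(4.5°)) = 45.4221 / 0.15740 ≈ 288.5711 mm.
Vertical AOV = 2·arctan(23.99 / (2 × 288.5711)) = 2·arctan(0.04157) ≈ 4.7605°.

4.760°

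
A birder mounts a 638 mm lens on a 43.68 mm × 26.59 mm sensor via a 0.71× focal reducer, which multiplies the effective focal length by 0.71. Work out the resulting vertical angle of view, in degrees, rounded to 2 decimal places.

Effective focal length f = 638 × 0.71 = 452.98 mm.
α = 2·arctan(26.59 / (2 × 452.98)) = 2·arctan(0.02935) ≈ 3.3623°.

3.36°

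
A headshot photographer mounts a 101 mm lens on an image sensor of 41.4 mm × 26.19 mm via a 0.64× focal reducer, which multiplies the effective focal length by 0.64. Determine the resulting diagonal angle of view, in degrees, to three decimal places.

41.507°

Effective focal length f = 101 × 0.64 = 64.64 mm.
Sensor diagonal = √(41.4² + 26.19²) = √2399.8761 ≈ 48.9885 mm.
α = 2·arctan(48.989 / (2 × 64.64)) = 2·arctan(0.37893) ≈ 41.5068°.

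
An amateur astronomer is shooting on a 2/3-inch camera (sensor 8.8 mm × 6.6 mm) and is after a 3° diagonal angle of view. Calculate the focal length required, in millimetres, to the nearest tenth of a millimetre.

Sensor diagonal = √(8.8² + 6.6²) = √121.0000 ≈ 11.0000 mm.
From α = 2·arctan(d/2f) we get f = d / (2·tan(α/2)).
With d = 11.0000 mm and α/2 = 1.5°, tan(α/2) ≈ 0.02619, so f ≈ 11.0000 / 0.05237 ≈ 210.0365 mm.

210.0 mm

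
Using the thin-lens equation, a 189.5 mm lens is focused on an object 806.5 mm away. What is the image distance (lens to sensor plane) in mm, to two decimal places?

247.70 mm

1/dᵢ = 1/f − 1/dₒ = 1/189.5 − 1/806.5 = 0.0040371 mm⁻¹.
dᵢ = 1/0.0040371 ≈ 247.7014 mm.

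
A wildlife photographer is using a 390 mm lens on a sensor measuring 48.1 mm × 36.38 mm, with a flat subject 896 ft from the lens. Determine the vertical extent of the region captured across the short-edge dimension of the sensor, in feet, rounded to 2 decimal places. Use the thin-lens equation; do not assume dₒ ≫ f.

83.46 ft

dₒ: 896 ft × 304.8 mm/ft = 273100.79 mm.
Similar triangles through the lens centre give W/dₒ = h/dᵢ; with 1/f = 1/dₒ + 1/dᵢ this gives W = h·(dₒ − f)/f.
W = 36.38 mm × (273101 − 390) / 390 = 36.38 × 699.2584 ≈ 25439.022 mm = 25439.022/304.8 ft = 83.4614 ft.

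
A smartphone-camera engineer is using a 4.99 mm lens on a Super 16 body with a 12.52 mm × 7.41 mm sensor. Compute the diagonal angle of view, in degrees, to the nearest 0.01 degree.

111.10°

Sensor diagonal = √(12.52² + 7.41²) = √211.6585 ≈ 14.5485 mm.
Angle of view α = 2·arctan(d/2f) with d = 14.5485 mm and f = 4.99 mm.
d/2f = 1.45776; arctan(1.45776) ≈ 55.5506°, so α ≈ 111.1012°.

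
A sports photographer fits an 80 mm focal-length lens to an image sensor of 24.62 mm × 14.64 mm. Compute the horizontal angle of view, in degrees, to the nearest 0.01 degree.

17.50°

Angle of view α = 2·arctan(w/2f) with w = 24.62 mm and f = 80 mm.
w/2f = 0.15388; arctan(0.15388) ≈ 8.7478°, so α ≈ 17.4956°.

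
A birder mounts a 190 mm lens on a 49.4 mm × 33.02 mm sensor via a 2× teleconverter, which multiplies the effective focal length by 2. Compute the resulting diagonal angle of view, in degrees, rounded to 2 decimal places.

Effective focal length f = 190 × 2 = 380 mm.
Sensor diagonal = √(49.4² + 33.02²) = √3530.6804 ≈ 59.4195 mm.
α = 2·arctan(59.420 / (2 × 380)) = 2·arctan(0.07818) ≈ 8.9410°.

8.94°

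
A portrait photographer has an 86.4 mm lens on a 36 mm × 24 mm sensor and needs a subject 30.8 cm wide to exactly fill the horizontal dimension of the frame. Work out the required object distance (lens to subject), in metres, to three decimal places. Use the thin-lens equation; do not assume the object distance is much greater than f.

W: 30.8 cm = 308 mm.
Magnification m = w/W = dᵢ/dₒ; combined with 1/f = 1/dₒ + 1/dᵢ this gives dₒ = f·(1 + W/w).
dₒ = 86.4 mm × (1 + 308/36) = 86.4 × 9.5556 ≈ 825.600 mm = 0.8256 m.

0.826 m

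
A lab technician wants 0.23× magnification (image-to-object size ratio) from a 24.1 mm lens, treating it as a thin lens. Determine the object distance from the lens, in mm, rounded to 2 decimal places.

With m = dᵢ/dₒ and 1/f = 1/dₒ + 1/dᵢ, substituting dᵢ = m·dₒ gives 1/f = (1 + 1/m)/dₒ, hence dₒ = f·(1 + 1/m).
dₒ = 24.1 × (1 + 1/0.23) = 24.1 × 5.34783 ≈ 128.883 mm.

128.88 mm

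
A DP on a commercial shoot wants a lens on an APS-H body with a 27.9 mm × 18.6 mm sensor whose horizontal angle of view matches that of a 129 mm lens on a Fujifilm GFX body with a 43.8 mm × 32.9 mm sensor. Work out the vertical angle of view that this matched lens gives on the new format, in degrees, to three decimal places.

12.914°

Equal horizontal AOV ⇒ f₂ = f₁ · 27.9/43.8 = 129 × 0.63699 ≈ 82.1712 mm.
Vertical AOV on the new format = 2·arctan(18.6 / (2 × 82.1712)) = 2·arctan(0.11318) ≈ 12.9143°.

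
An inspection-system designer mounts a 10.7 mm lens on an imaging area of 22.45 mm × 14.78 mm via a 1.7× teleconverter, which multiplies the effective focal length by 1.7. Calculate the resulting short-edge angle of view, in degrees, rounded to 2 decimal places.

Effective focal length f = 10.7 × 1.7 = 18.19 mm.
α = 2·arctan(14.78 / (2 × 18.19)) = 2·arctan(0.40627) ≈ 44.2206°.

44.22°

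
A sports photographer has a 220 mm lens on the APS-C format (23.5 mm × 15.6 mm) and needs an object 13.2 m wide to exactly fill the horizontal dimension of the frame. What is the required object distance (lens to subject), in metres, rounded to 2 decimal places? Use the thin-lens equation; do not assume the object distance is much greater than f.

W: 13.2 m = 13200 mm.
Magnification m = w/W = dᵢ/dₒ; combined with 1/f = 1/dₒ + 1/dᵢ this gives dₒ = f·(1 + W/w).
dₒ = 220 mm × (1 + 13200/23.5) = 220 × 562.7021 ≈ 123794.468 mm = 123.794 m.

123.79 m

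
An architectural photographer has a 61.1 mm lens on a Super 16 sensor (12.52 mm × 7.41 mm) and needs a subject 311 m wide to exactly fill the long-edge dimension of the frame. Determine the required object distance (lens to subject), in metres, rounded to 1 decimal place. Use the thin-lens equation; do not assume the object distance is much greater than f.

W: 311 m = 311000 mm.
Magnification m = w/W = dᵢ/dₒ; combined with 1/f = 1/dₒ + 1/dᵢ this gives dₒ = f·(1 + W/w).
dₒ = 61.1 mm × (1 + 311000/12.52) = 61.1 × 24841.2556 ≈ 1517800.717 mm = 1517.8 m.

1517.8 m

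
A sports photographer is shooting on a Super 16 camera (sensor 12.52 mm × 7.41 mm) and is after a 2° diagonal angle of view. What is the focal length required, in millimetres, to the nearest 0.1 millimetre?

416.7 mm

Sensor diagonal = √(12.52² + 7.41²) = √211.6585 ≈ 14.5485 mm.
From α = 2·arctan(d/2f) we get f = d / (2·tan(α/2)).
With d = 14.5485 mm and α/2 = 1°, tan(α/2) ≈ 0.01746, so f ≈ 14.5485 / 0.03491 ≈ 416.7412 mm.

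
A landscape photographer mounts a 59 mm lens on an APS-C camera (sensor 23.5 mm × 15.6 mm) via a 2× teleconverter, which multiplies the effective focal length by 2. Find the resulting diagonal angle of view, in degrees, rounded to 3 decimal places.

13.631°

Effective focal length f = 59 × 2 = 118 mm.
Sensor diagonal = √(23.5² + 15.6²) = √795.6100 ≈ 28.2066 mm.
α = 2·arctan(28.207 / (2 × 118)) = 2·arctan(0.11952) ≈ 13.6312°.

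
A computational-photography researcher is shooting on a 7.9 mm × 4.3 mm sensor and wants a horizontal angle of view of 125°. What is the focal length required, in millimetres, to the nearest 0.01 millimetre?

2.06 mm

From α = 2·arctan(w/2f) we get f = w / (2·tan(α/2)).
With w = 7.9 mm and α/2 = 62.5°, tan(α/2) ≈ 1.92098, so f ≈ 7.9 / 3.84196 ≈ 2.0562 mm.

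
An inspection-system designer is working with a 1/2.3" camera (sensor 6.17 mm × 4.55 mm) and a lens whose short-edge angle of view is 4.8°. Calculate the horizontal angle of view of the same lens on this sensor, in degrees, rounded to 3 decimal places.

6.506°

From the short-edge AOV: f = 4.55 / (2·tan(2.4°)) = 4.55 / 0.08382 ≈ 54.2799 mm.
Horizontal AOV = 2·arctan(6.17 / (2 × 54.2799)) = 2·arctan(0.05684) ≈ 6.5058°.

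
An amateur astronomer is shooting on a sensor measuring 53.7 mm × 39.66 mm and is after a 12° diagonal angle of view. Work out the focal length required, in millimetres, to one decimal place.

317.6 mm

Sensor diagonal = √(53.7² + 39.66²) = √4456.6056 ≈ 66.7578 mm.
From α = 2·arctan(d/2f) we get f = d / (2·tan(α/2)).
With d = 66.7578 mm and α/2 = 6°, tan(α/2) ≈ 0.10510, so f ≈ 66.7578 / 0.21021 ≈ 317.5791 mm.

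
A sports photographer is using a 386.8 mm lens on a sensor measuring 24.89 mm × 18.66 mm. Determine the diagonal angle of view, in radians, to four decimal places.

0.0804 rad

Sensor diagonal = √(24.89² + 18.66²) = √967.7077 ≈ 31.1080 mm.
Angle of view α = 2·arctan(d/2f) with d = 31.1080 mm and f = 386.8 mm.
d/2f = 0.04021; arctan(0.04021) ≈ 0.0402 rad, so α ≈ 0.0804 rad.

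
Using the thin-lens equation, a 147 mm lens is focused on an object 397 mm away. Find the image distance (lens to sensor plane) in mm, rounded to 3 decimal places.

1/dᵢ = 1/f − 1/dₒ = 1/147 − 1/397 = 0.0042838 mm⁻¹.
dᵢ = 1/0.0042838 ≈ 233.4360 mm.

233.436 mm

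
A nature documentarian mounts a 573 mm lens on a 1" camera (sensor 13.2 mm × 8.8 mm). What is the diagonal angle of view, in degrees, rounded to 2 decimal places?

Sensor diagonal = √(13.2² + 8.8²) = √251.6800 ≈ 15.8644 mm.
Angle of view α = 2·arctan(d/2f) with d = 15.8644 mm and f = 573 mm.
d/2f = 0.01384; arctan(0.01384) ≈ 0.7931°, so α ≈ 1.5862°.

1.59°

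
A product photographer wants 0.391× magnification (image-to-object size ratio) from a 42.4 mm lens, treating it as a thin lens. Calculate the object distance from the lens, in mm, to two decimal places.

With m = dᵢ/dₒ and 1/f = 1/dₒ + 1/dᵢ, substituting dᵢ = m·dₒ gives 1/f = (1 + 1/m)/dₒ, hence dₒ = f·(1 + 1/m).
dₒ = 42.4 × (1 + 1/0.391) = 42.4 × 3.55754 ≈ 150.840 mm.

150.84 mm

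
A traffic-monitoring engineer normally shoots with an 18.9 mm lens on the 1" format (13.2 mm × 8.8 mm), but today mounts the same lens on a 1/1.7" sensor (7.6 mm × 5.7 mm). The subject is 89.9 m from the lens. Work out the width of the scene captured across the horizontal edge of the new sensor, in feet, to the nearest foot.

The focal length stays 18.9 mm; the relevant sensor dimension is now w = 7.6 mm. Object distance dₒ = 89.9 m = 89900 mm.
Thin-lens field width W = w·(dₒ − f)/f = 7.6 × (89900 − 18.9)/18.9 ≈ 36142.665 mm = 36142.665/304.8 ft = 118.578 ft.

119 ft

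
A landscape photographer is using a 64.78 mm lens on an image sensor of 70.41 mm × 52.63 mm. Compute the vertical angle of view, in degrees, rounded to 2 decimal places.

44.22°

Angle of view α = 2·arctan(h/2f) with h = 52.63 mm and f = 64.78 mm.
h/2f = 0.40622; arctan(0.40622) ≈ 22.1080°, so α ≈ 44.2160°.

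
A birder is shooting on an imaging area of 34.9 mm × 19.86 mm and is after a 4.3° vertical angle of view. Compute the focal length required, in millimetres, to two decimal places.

From α = 2·arctan(h/2f) we get f = h / (2·tan(α/2)).
With h = 19.86 mm and α/2 = 2.15°, tan(α/2) ≈ 0.03754, so f ≈ 19.86 / 0.07508 ≈ 264.5023 mm.

264.50 mm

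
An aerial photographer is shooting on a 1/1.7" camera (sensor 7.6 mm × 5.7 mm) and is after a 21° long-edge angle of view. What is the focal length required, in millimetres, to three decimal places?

From α = 2·arctan(w/2f) we get f = w / (2·tan(α/2)).
With w = 7.6 mm and α/2 = 10.5°, tan(α/2) ≈ 0.18534, so f ≈ 7.6 / 0.37068 ≈ 20.5030 mm.

20.503 mm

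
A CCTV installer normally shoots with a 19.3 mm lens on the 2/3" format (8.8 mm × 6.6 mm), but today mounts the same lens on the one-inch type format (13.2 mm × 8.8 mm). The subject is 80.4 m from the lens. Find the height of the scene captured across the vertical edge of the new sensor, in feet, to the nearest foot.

The focal length stays 19.3 mm; the relevant sensor dimension is now h = 8.8 mm. Object distance dₒ = 80.4 m = 80400 mm.
Thin-lens field height W = h·(dₒ − f)/f = 8.8 × (80400 − 19.3)/19.3 ≈ 36650.267 mm = 36650.267/304.8 ft = 120.244 ft.

120 ft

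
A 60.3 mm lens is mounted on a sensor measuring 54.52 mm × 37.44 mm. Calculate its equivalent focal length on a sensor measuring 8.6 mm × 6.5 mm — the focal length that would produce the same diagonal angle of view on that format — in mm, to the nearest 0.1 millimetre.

Sensor diagonal = √(54.52² + 37.44²) = √4374.1840 ≈ 66.1376 mm.
Sensor diagonal = √(8.6² + 6.5²) = √116.2100 ≈ 10.7801 mm.
Equal angle of view means equal diagonal/f ratio, so f₂ = f₁ · (diagonal₂/diagonal₁) = 60.3 × 10.7801/66.1376.
f₂ = 60.3 × 0.16299 ≈ 9.829 mm.

9.8 mm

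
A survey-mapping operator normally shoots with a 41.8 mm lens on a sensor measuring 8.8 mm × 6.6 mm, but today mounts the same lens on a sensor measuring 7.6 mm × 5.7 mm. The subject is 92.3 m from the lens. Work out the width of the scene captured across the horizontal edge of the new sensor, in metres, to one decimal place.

The focal length stays 41.8 mm; the relevant sensor dimension is now w = 7.6 mm. Object distance dₒ = 92.3 m = 92300 mm.
Thin-lens field width W = w·(dₒ − f)/f = 7.6 × (92300 − 41.8)/41.8 ≈ 16774.218 mm = 16.7742 m.

16.8 m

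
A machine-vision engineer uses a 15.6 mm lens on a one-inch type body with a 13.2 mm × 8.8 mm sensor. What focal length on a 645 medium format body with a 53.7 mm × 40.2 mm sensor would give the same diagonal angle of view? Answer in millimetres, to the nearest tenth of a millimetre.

Sensor diagonal = √(13.2² + 8.8²) = √251.6800 ≈ 15.8644 mm.
Sensor diagonal = √(53.7² + 40.2²) = √4499.7300 ≈ 67.0800 mm.
Equal angle of view means equal diagonal/f ratio, so f₂ = f₁ · (diagonal₂/diagonal₁) = 15.6 × 67.0800/15.8644.
f₂ = 15.6 × 4.22833 ≈ 65.962 mm.

66.0 mm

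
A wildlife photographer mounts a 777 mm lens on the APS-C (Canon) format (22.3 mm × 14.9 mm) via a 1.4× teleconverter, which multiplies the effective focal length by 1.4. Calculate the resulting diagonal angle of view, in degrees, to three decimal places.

1.413°

Effective focal length f = 777 × 1.4 = 1087.8 mm.
Sensor diagonal = √(22.3² + 14.9²) = √719.3000 ≈ 26.8198 mm.
α = 2·arctan(26.820 / (2 × 1087.8)) = 2·arctan(0.01233) ≈ 1.4126°.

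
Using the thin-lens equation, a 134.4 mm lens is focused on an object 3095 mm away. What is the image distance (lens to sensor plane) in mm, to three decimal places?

140.501 mm

1/dᵢ = 1/f − 1/dₒ = 1/134.4 − 1/3095 = 0.0071174 mm⁻¹.
dᵢ = 1/0.0071174 ≈ 140.5012 mm.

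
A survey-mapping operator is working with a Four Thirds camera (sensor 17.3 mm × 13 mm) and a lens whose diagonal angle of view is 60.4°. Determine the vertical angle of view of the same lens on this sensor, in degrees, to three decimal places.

Sensor diagonal = √(17.3² + 13²) = √468.2900 ≈ 21.6400 mm.
From the diagonal AOV: f = 21.6400 / (2·tan(30.2°)) = 21.6400 / 1.16403 ≈ 18.5906 mm.
Vertical AOV = 2·arctan(13 / (2 × 18.5906)) = 2·arctan(0.34964) ≈ 38.5432°.

38.543°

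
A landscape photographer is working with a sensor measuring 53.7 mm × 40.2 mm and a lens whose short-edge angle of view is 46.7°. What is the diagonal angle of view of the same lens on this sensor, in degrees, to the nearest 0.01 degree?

From the short-edge AOV: f = 40.2 / (2·tan(23.35°)) = 40.2 / 0.86341 ≈ 46.5598 mm.
Sensor diagonal = √(53.7² + 40.2²) = √4499.7300 ≈ 67.0800 mm.
Diagonal AOV = 2·arctan(67.0800 / (2 × 46.5598)) = 2·arctan(0.72036) ≈ 71.5353°.

71.54°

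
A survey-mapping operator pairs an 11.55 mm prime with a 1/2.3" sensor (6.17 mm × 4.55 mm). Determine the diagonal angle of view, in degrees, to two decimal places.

36.72°

Sensor diagonal = √(6.17² + 4.55²) = √58.7714 ≈ 7.6663 mm.
Angle of view α = 2·arctan(d/2f) with d = 7.6663 mm and f = 11.55 mm.
d/2f = 0.33187; arctan(0.33187) ≈ 18.3596°, so α ≈ 36.7192°.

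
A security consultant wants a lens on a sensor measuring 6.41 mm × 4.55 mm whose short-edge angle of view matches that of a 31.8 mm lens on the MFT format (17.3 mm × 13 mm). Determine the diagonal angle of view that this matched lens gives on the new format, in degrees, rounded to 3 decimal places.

Equal short-edge AOV ⇒ f₂ = f₁ · 4.55/13 = 31.8 × 0.35000 ≈ 11.1300 mm.
Sensor diagonal = √(6.41² + 4.55²) = √61.7906 ≈ 7.8607 mm.
Diagonal AOV on the new format = 2·arctan(7.8607 / (2 × 11.1300)) = 2·arctan(0.35313) ≈ 38.8994°.

38.899°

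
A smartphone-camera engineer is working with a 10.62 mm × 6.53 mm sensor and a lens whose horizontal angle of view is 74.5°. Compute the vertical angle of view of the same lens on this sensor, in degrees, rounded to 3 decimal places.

From the horizontal AOV: f = 10.62 / (2·tan(37.25°)) = 10.62 / 1.52084 ≈ 6.9830 mm.
Vertical AOV = 2·arctan(6.53 / (2 × 6.9830)) = 2·arctan(0.46756) ≈ 50.1182°.

50.118°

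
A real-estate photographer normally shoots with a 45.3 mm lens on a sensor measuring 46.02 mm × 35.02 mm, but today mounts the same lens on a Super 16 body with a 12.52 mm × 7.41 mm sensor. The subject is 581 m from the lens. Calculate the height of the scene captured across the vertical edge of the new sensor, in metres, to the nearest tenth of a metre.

The focal length stays 45.3 mm; the relevant sensor dimension is now h = 7.41 mm. Object distance dₒ = 581 m = 581000 mm.
Thin-lens field height W = h·(dₒ − f)/f = 7.41 × (581000 − 45.3)/45.3 ≈ 95030.338 mm = 95.0303 m.

95.0 m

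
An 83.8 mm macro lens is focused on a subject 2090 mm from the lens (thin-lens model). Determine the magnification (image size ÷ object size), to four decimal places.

Thin lens: 1/f = 1/dₒ + 1/dᵢ → 1/dᵢ = 1/83.8 − 1/2090 = 0.0114547 mm⁻¹, so dᵢ ≈ 87.3004 mm.
Magnification m = dᵢ/dₒ = 87.3004/2090 ≈ 0.04177.

0.0418×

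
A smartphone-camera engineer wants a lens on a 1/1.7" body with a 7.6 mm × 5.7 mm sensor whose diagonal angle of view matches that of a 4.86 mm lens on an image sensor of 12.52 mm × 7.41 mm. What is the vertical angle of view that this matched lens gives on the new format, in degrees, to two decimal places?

Sensor diagonal = √(12.52² + 7.41²) = √211.6585 ≈ 14.5485 mm.
Sensor diagonal = √(7.6² + 5.7²) = √90.2500 ≈ 9.5000 mm.
Equal diagonal AOV ⇒ f₂ = f₁ · 9.5000/14.5485 = 4.86 × 0.65299 ≈ 3.1735 mm.
Vertical AOV on the new format = 2·arctan(5.7 / (2 × 3.1735)) = 2·arctan(0.89805) ≈ 83.8512°.

83.85°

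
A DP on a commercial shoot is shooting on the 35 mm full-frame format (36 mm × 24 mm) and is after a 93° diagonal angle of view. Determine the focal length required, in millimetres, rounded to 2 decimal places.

Sensor diagonal = √(36² + 24²) = √1872.0000 ≈ 43.2666 mm.
From α = 2·arctan(d/2f) we get f = d / (2·tan(α/2)).
With d = 43.2666 mm and α/2 = 46.5°, tan(α/2) ≈ 1.05378, so f ≈ 43.2666 / 2.10756 ≈ 20.5292 mm.

20.53 mm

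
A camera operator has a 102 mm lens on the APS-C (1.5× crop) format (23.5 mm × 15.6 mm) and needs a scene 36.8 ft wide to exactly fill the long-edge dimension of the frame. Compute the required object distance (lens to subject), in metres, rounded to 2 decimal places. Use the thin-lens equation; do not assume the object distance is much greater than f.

W: 36.8 ft × 304.8 mm/ft = 11216.64 mm.
Magnification m = w/W = dᵢ/dₒ; combined with 1/f = 1/dₒ + 1/dᵢ this gives dₒ = f·(1 + W/w).
dₒ = 102 mm × (1 + 11216.6/23.5) = 102 × 478.3038 ≈ 48786.989 mm = 48.787 m.

48.79 m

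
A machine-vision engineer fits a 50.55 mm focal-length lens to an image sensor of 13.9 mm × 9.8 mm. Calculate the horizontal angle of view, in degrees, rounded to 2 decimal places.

15.66°

Angle of view α = 2·arctan(w/2f) with w = 13.9 mm and f = 50.55 mm.
w/2f = 0.13749; arctan(0.13749) ≈ 7.8284°, so α ≈ 15.6568°.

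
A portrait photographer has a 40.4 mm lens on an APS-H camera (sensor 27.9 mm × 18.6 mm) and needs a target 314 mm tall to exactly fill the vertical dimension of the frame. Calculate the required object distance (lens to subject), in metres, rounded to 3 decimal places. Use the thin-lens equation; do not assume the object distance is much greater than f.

Magnification m = h/W = dᵢ/dₒ; combined with 1/f = 1/dₒ + 1/dᵢ this gives dₒ = f·(1 + W/h).
dₒ = 40.4 mm × (1 + 314/18.6) = 40.4 × 17.8817 ≈ 722.422 mm = 0.722422 m.

0.722 m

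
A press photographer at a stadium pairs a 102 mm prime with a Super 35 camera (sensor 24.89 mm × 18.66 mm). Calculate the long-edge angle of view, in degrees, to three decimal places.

13.913°

Angle of view α = 2·arctan(w/2f) with w = 24.89 mm and f = 102 mm.
w/2f = 0.12201; arctan(0.12201) ≈ 6.9563°, so α ≈ 13.9125°.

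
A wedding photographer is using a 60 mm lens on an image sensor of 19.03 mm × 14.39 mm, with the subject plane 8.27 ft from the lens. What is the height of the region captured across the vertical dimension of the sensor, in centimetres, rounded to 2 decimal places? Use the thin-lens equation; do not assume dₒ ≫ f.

59.02 cm

dₒ: 8.27 ft × 304.8 mm/ft = 2520.70 mm.
Similar triangles through the lens centre give W/dₒ = h/dᵢ; with 1/f = 1/dₒ + 1/dᵢ this gives W = h·(dₒ − f)/f.
W = 14.39 mm × (2520.7 − 60) / 60 = 14.39 × 41.0116 ≈ 590.157 mm = 59.0157 cm.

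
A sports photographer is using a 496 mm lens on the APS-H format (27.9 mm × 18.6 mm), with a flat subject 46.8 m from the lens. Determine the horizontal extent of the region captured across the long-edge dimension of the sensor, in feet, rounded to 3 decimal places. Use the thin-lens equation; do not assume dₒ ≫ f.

dₒ: 46.8 m = 46800 mm.
Similar triangles through the lens centre give W/dₒ = w/dᵢ; with 1/f = 1/dₒ + 1/dᵢ this gives W = w·(dₒ − f)/f.
W = 27.9 mm × (46800 − 496) / 496 = 27.9 × 93.3548 ≈ 2604.600 mm = 2604.600/304.8 ft = 8.54528 ft.

8.545 ft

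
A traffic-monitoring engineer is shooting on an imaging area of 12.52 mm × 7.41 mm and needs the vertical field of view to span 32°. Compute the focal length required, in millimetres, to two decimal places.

12.92 mm

From α = 2·arctan(h/2f) we get f = h / (2·tan(α/2)).
With h = 7.41 mm and α/2 = 16°, tan(α/2) ≈ 0.28675, so f ≈ 7.41 / 0.57349 ≈ 12.9209 mm.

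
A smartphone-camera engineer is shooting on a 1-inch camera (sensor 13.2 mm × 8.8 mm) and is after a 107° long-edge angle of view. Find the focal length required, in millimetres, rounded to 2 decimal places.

From α = 2·arctan(w/2f) we get f = w / (2·tan(α/2)).
With w = 13.2 mm and α/2 = 53.5°, tan(α/2) ≈ 1.35142, so f ≈ 13.2 / 2.70284 ≈ 4.8837 mm.

4.88 mm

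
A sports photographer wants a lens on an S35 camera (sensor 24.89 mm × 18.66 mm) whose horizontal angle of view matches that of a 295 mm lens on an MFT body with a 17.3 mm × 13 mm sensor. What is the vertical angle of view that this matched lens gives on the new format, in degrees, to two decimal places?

2.52°

Equal horizontal AOV ⇒ f₂ = f₁ · 24.89/17.3 = 295 × 1.43873 ≈ 424.4249 mm.
Vertical AOV on the new format = 2·arctan(18.66 / (2 × 424.4249)) = 2·arctan(0.02198) ≈ 2.5186°.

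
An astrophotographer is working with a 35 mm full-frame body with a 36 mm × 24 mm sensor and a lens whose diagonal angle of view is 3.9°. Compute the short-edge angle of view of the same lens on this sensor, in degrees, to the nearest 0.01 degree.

2.16°

Sensor diagonal = √(36² + 24²) = √1872.0000 ≈ 43.2666 mm.
From the diagonal AOV: f = 43.2666 / (2·tan(1.95°)) = 43.2666 / 0.06809 ≈ 635.3942 mm.
Short-edge AOV = 2·arctan(24 / (2 × 635.3942)) = 2·arctan(0.01889) ≈ 2.1639°.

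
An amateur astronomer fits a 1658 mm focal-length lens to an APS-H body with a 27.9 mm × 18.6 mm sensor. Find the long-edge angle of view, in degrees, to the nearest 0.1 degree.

Angle of view α = 2·arctan(w/2f) with w = 27.9 mm and f = 1658 mm.
w/2f = 0.00841; arctan(0.00841) ≈ 0.4821°, so α ≈ 0.9641°.

1.0°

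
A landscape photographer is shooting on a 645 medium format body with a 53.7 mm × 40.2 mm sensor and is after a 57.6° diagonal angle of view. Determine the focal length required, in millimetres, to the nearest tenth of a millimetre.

61.0 mm

Sensor diagonal = √(53.7² + 40.2²) = √4499.7300 ≈ 67.0800 mm.
From α = 2·arctan(d/2f) we get f = d / (2·tan(α/2)).
With d = 67.0800 mm and α/2 = 28.8°, tan(α/2) ≈ 0.54975, so f ≈ 67.0800 / 1.09951 ≈ 61.0091 mm.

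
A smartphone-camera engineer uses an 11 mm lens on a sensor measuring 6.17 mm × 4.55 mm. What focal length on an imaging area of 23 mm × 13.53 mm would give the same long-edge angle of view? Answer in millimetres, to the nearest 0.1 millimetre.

41.0 mm

Equal angle of view means equal width/f ratio, so f₂ = f₁ · (width₂/width₁) = 11 × 23/6.17.
f₂ = 11 × 3.72771 ≈ 41.005 mm.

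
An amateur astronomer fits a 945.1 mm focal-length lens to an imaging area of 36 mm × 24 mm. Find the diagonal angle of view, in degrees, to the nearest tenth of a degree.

2.6°

Sensor diagonal = √(36² + 24²) = √1872.0000 ≈ 43.2666 mm.
Angle of view α = 2·arctan(d/2f) with d = 43.2666 mm and f = 945.1 mm.
d/2f = 0.02289; arctan(0.02289) ≈ 1.3113°, so α ≈ 2.6225°.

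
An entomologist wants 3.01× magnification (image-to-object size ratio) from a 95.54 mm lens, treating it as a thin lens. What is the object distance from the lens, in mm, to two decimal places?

With m = dᵢ/dₒ and 1/f = 1/dₒ + 1/dᵢ, substituting dᵢ = m·dₒ gives 1/f = (1 + 1/m)/dₒ, hence dₒ = f·(1 + 1/m).
dₒ = 95.54 × (1 + 1/3.01) = 95.54 × 1.33223 ≈ 127.281 mm.

127.28 mm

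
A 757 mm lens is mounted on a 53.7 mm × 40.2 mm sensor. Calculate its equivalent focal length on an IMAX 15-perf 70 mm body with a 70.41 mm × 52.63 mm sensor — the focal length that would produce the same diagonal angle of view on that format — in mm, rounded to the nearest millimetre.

Sensor diagonal = √(53.7² + 40.2²) = √4499.7300 ≈ 67.0800 mm.
Sensor diagonal = √(70.41² + 52.63²) = √7727.4850 ≈ 87.9061 mm.
Equal angle of view means equal diagonal/f ratio, so f₂ = f₁ · (diagonal₂/diagonal₁) = 757 × 87.9061/67.0800.
f₂ = 757 × 1.31047 ≈ 992.023 mm.

992 mm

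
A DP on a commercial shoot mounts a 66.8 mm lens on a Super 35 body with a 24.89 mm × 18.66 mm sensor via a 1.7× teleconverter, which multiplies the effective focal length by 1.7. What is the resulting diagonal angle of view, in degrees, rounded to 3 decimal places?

Effective focal length f = 66.8 × 1.7 = 113.56 mm.
Sensor diagonal = √(24.89² + 18.66²) = √967.7077 ≈ 31.1080 mm.
α = 2·arctan(31.108 / (2 × 113.56)) = 2·arctan(0.13697) ≈ 15.5982°.

15.598°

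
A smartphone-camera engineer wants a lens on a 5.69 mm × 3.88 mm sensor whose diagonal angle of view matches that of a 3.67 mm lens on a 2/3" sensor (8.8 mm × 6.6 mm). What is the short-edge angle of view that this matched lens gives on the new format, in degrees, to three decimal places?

80.349°

Sensor diagonal = √(8.8² + 6.6²) = √121.0000 ≈ 11.0000 mm.
Sensor diagonal = √(5.69² + 3.88²) = √47.4305 ≈ 6.8870 mm.
Equal diagonal AOV ⇒ f₂ = f₁ · 6.8870/11.0000 = 3.67 × 0.62609 ≈ 2.2977 mm.
Short-edge AOV on the new format = 2·arctan(3.88 / (2 × 2.2977)) = 2·arctan(0.84431) ≈ 80.3492°.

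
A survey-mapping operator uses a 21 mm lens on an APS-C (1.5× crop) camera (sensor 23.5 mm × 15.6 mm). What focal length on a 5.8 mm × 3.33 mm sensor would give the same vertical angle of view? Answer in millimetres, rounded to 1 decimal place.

4.5 mm

Equal angle of view means equal height/f ratio, so f₂ = f₁ · (height₂/height₁) = 21 × 3.33/15.6.
f₂ = 21 × 0.21346 ≈ 4.483 mm.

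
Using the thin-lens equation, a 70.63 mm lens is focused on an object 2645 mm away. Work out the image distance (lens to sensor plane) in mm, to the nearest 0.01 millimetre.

72.57 mm

1/dᵢ = 1/f − 1/dₒ = 1/70.63 − 1/2645 = 0.0137802 mm⁻¹.
dᵢ = 1/0.0137802 ≈ 72.5678 mm.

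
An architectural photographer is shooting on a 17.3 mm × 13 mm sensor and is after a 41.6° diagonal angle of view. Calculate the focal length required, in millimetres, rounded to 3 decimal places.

28.484 mm

Sensor diagonal = √(17.3² + 13²) = √468.2900 ≈ 21.6400 mm.
From α = 2·arctan(d/2f) we get f = d / (2·tan(α/2)).
With d = 21.6400 mm and α/2 = 20.8°, tan(α/2) ≈ 0.37986, so f ≈ 21.6400 / 0.75973 ≈ 28.4839 mm.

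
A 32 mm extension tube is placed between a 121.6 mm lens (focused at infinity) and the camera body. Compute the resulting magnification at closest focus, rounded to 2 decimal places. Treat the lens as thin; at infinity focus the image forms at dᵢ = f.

0.26×

The tube moves the image plane from f to f + e, so dᵢ = 121.6 + 32 = 153.6 mm. Focus is achieved when 1/f = 1/dₒ + 1/dᵢ, giving dₒ = 1/(1/f − 1/(f+e)).
Magnification m = dᵢ/dₒ = (f+e)·(1/f − 1/(f+e)) = e/f = 32/121.6 ≈ 0.2632.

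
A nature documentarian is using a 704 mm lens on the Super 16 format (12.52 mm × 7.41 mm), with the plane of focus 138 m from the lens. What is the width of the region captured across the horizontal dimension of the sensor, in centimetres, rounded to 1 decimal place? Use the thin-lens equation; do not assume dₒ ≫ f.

244.2 cm

dₒ: 138 m = 138000 mm.
Similar triangles through the lens centre give W/dₒ = w/dᵢ; with 1/f = 1/dₒ + 1/dᵢ this gives W = w·(dₒ − f)/f.
W = 12.52 mm × (138000 − 704) / 704 = 12.52 × 195.0227 ≈ 2441.685 mm = 244.168 cm.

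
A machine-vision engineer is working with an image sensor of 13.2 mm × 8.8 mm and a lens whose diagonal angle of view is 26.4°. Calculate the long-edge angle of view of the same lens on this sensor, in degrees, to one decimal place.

22.1°

Sensor diagonal = √(13.2² + 8.8²) = √251.6800 ≈ 15.8644 mm.
From the diagonal AOV: f = 15.8644 / (2·tan(13.2°)) = 15.8644 / 0.46910 ≈ 33.8192 mm.
Long-edge AOV = 2·arctan(13.2 / (2 × 33.8192)) = 2·arctan(0.19516) ≈ 22.0856°.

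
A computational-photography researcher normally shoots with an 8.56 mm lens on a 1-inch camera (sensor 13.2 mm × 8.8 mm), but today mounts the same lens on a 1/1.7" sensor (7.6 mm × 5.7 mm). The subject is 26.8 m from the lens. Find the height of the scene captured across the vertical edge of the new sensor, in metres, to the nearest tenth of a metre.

The focal length stays 8.56 mm; the relevant sensor dimension is now h = 5.7 mm. Object distance dₒ = 26.8 m = 26800 mm.
Thin-lens field height W = h·(dₒ − f)/f = 5.7 × (26800 − 8.56)/8.56 ≈ 17840.094 mm = 17.8401 m.

17.8 m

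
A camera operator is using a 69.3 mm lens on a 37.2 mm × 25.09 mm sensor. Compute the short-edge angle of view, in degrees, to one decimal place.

20.5°

Angle of view α = 2·arctan(h/2f) with h = 25.09 mm and f = 69.3 mm.
h/2f = 0.18102; arctan(0.18102) ≈ 10.2608°, so α ≈ 20.5216°.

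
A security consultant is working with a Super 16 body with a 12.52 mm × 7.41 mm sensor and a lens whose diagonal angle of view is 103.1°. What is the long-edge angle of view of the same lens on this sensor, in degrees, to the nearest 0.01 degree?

Sensor diagonal = √(12.52² + 7.41²) = √211.6585 ≈ 14.5485 mm.
From the diagonal AOV: f = 14.5485 / (2·tan(51.55°)) = 14.5485 / 2.51885 ≈ 5.7758 mm.
Long-edge AOV = 2·arctan(12.52 / (2 × 5.7758)) = 2·arctan(1.08383) ≈ 94.6072°.

94.61°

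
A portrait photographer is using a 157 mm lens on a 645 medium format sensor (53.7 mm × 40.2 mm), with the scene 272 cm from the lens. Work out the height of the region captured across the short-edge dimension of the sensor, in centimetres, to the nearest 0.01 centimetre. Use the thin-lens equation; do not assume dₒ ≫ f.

65.63 cm

dₒ: 272 cm = 2720 mm.
Similar triangles through the lens centre give W/dₒ = h/dᵢ; with 1/f = 1/dₒ + 1/dᵢ this gives W = h·(dₒ − f)/f.
W = 40.2 mm × (2720 − 157) / 157 = 40.2 × 16.3248 ≈ 656.259 mm = 65.6259 cm.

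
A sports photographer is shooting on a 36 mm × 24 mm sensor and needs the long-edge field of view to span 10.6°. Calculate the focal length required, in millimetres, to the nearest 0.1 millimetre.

194.0 mm

From α = 2·arctan(w/2f) we get f = w / (2·tan(α/2)).
With w = 36 mm and α/2 = 5.3°, tan(α/2) ≈ 0.09277, so f ≈ 36 / 0.18553 ≈ 194.0341 mm.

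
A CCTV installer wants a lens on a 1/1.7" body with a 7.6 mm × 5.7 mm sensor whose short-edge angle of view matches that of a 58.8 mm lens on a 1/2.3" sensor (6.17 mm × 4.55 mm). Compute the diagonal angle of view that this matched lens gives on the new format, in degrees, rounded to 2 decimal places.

Equal short-edge AOV ⇒ f₂ = f₁ · 5.7/4.55 = 58.8 × 1.25275 ≈ 73.6615 mm.
Sensor diagonal = √(7.6² + 5.7²) = √90.2500 ≈ 9.5000 mm.
Diagonal AOV on the new format = 2·arctan(9.5000 / (2 × 73.6615)) = 2·arctan(0.06448) ≈ 7.3791°.

7.38°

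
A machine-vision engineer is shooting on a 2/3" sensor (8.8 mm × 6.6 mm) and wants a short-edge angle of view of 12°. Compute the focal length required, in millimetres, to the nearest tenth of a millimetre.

31.4 mm

From α = 2·arctan(h/2f) we get f = h / (2·tan(α/2)).
With h = 6.6 mm and α/2 = 6°, tan(α/2) ≈ 0.10510, so f ≈ 6.6 / 0.21021 ≈ 31.3974 mm.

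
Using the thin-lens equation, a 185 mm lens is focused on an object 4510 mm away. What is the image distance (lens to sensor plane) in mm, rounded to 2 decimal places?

1/dᵢ = 1/f − 1/dₒ = 1/185 − 1/4510 = 0.0051837 mm⁻¹.
dᵢ = 1/0.0051837 ≈ 192.9133 mm.

192.91 mm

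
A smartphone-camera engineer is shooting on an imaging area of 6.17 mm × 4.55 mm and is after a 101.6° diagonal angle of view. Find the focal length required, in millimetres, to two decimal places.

3.13 mm

Sensor diagonal = √(6.17² + 4.55²) = √58.7714 ≈ 7.6663 mm.
From α = 2·arctan(d/2f) we get f = d / (2·tan(α/2)).
With d = 7.6663 mm and α/2 = 50.8°, tan(α/2) ≈ 1.22612, so f ≈ 7.6663 / 2.45224 ≈ 3.1262 mm.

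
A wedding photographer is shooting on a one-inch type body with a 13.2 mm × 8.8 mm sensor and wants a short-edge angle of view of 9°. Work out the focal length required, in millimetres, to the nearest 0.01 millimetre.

55.91 mm

From α = 2·arctan(h/2f) we get f = h / (2·tan(α/2)).
With h = 8.8 mm and α/2 = 4.5°, tan(α/2) ≈ 0.07870, so f ≈ 8.8 / 0.15740 ≈ 55.9073 mm.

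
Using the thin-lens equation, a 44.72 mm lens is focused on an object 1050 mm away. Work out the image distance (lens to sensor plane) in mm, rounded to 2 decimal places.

46.71 mm

1/dᵢ = 1/f − 1/dₒ = 1/44.72 − 1/1050 = 0.0214090 mm⁻¹.
dᵢ = 1/0.0214090 ≈ 46.7094 mm.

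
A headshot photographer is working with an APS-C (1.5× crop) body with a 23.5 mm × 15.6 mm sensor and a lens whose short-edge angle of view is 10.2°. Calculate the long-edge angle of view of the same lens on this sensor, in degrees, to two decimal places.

From the short-edge AOV: f = 15.6 / (2·tan(5.1°)) = 15.6 / 0.17850 ≈ 87.3973 mm.
Long-edge AOV = 2·arctan(23.5 / (2 × 87.3973)) = 2·arctan(0.13444) ≈ 15.3143°.

15.31°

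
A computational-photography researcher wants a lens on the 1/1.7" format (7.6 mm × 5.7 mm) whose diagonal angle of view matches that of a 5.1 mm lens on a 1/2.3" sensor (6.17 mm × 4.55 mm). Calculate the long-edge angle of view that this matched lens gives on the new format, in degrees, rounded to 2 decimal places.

62.03°

Sensor diagonal = √(6.17² + 4.55²) = √58.7714 ≈ 7.6663 mm.
Sensor diagonal = √(7.6² + 5.7²) = √90.2500 ≈ 9.5000 mm.
Equal diagonal AOV ⇒ f₂ = f₁ · 9.5000/7.6663 = 5.1 × 1.23920 ≈ 6.3199 mm.
Long-edge AOV on the new format = 2·arctan(7.6 / (2 × 6.3199)) = 2·arctan(0.60127) ≈ 62.0348°.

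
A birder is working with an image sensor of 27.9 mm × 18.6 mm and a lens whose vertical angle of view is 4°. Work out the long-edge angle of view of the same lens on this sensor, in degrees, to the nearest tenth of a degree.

6.0°

From the vertical AOV: f = 18.6 / (2·tan(2°)) = 18.6 / 0.06984 ≈ 266.3172 mm.
Long-edge AOV = 2·arctan(27.9 / (2 × 266.3172)) = 2·arctan(0.05238) ≈ 5.9970°.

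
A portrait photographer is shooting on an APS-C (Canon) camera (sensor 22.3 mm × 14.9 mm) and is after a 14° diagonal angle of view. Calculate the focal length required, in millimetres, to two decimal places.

109.21 mm

Sensor diagonal = √(22.3² + 14.9²) = √719.3000 ≈ 26.8198 mm.
From α = 2·arctan(d/2f) we get f = d / (2·tan(α/2)).
With d = 26.8198 mm and α/2 = 7°, tan(α/2) ≈ 0.12278, so f ≈ 26.8198 / 0.24557 ≈ 109.2147 mm.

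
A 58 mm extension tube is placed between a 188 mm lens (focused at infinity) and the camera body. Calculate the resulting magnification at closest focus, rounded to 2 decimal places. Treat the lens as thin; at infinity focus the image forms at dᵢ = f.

0.31×

The tube moves the image plane from f to f + e, so dᵢ = 188 + 58 = 246 mm. Focus is achieved when 1/f = 1/dₒ + 1/dᵢ, giving dₒ = 1/(1/f − 1/(f+e)).
Magnification m = dᵢ/dₒ = (f+e)·(1/f − 1/(f+e)) = e/f = 58/188 ≈ 0.3085.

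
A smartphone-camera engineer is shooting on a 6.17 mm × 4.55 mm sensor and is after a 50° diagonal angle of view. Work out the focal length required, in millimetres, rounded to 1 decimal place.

8.2 mm

Sensor diagonal = √(6.17² + 4.55²) = √58.7714 ≈ 7.6663 mm.
From α = 2·arctan(d/2f) we get f = d / (2·tan(α/2)).
With d = 7.6663 mm and α/2 = 25°, tan(α/2) ≈ 0.46631, so f ≈ 7.6663 / 0.93262 ≈ 8.2202 mm.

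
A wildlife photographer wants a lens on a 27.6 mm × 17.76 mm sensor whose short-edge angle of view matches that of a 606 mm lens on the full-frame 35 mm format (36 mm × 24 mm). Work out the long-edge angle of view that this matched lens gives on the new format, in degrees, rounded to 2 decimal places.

Equal short-edge AOV ⇒ f₂ = f₁ · 17.76/24 = 606 × 0.74000 ≈ 448.4400 mm.
Long-edge AOV on the new format = 2·arctan(27.6 / (2 × 448.4400)) = 2·arctan(0.03077) ≈ 3.5253°.

3.53°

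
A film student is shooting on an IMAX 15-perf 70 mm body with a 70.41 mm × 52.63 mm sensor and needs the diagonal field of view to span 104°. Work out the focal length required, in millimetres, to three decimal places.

34.340 mm

Sensor diagonal = √(70.41² + 52.63²) = √7727.4850 ≈ 87.9061 mm.
From α = 2·arctan(d/2f) we get f = d / (2·tan(α/2)).
With d = 87.9061 mm and α/2 = 52°, tan(α/2) ≈ 1.27994, so f ≈ 87.9061 / 2.55988 ≈ 34.3399 mm.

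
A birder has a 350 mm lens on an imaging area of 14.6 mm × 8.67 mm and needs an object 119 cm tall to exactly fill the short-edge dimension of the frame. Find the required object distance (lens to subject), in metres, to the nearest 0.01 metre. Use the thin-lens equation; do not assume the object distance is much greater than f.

W: 119 cm = 1190 mm.
Magnification m = h/W = dᵢ/dₒ; combined with 1/f = 1/dₒ + 1/dᵢ this gives dₒ = f·(1 + W/h).
dₒ = 350 mm × (1 + 1190/8.67) = 350 × 138.2549 ≈ 48389.216 mm = 48.3892 m.

48.39 m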